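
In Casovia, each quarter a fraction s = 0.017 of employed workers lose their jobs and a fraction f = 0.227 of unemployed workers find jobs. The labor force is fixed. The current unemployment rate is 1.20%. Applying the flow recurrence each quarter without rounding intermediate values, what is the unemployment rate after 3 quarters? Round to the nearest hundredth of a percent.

With a fixed labor force, u_{t+1} = u_t + s·(1−u_t) − f·u_t = u_t·(1−s−f) + s.
Here 1−s−f = 0.756 and s = 0.017.
u_1 = 0.012000 × 0.756 + 0.017 = 0.026072.
u_2 = 0.026072 × 0.756 + 0.017 = 0.036710.
u_3 = 0.036710 × 0.756 + 0.017 = 0.044753.

Unemployment rate after three quarters ≈ 4.48%.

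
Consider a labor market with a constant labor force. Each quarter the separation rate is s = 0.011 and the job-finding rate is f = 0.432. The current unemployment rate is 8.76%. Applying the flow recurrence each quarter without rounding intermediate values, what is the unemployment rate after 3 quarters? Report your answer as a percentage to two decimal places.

Unemployment rate after three quarters ≈ 3.57%.

With a fixed labor force, u_{t+1} = u_t + s·(1−u_t) − f·u_t = u_t·(1−s−f) + s.
Here 1−s−f = 0.557 and s = 0.011.
u_1 = 0.087600 × 0.557 + 0.011 = 0.059793.
u_2 = 0.059793 × 0.557 + 0.011 = 0.044305.
u_3 = 0.044305 × 0.557 + 0.011 = 0.035678.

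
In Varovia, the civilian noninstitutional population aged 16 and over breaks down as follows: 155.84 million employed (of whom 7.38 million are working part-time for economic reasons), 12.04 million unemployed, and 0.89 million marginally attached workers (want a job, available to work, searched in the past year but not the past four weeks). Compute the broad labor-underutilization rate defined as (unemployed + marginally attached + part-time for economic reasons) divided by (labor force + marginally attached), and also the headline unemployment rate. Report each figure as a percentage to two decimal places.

Labor force = 155.84 + 12.04 = 167.88 million.
Numerator = 12.04 + 0.89 + 7.38 = 20.31 million.
Denominator = 167.88 + 0.89 = 168.77 million.
Broad rate = 20.31 / 168.77 = 12.03%.
Headline unemployment rate = 12.04 / 167.88 = 7.17%.

Broad underutilization rate ≈ 12.03%; headline unemployment rate ≈ 7.17%.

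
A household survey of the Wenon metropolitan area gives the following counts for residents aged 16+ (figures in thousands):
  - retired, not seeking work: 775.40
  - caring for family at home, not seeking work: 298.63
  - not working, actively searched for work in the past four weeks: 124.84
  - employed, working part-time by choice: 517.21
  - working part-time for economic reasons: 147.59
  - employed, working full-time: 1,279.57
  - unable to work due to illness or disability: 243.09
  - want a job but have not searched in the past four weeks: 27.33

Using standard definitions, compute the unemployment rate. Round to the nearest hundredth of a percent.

Employed = 517.21 + 147.59 + 1,279.57 = 1,944.37 thousand (anyone who worked, including part-time for economic reasons, counts as employed).
Unemployed = 124.84 thousand.
Labor force = 1,944.37 + 124.84 = 2,069.21 thousand.
Unemployment rate = 124.84 / 2,069.21 = 6.03%.

Unemployment rate ≈ 6.03%.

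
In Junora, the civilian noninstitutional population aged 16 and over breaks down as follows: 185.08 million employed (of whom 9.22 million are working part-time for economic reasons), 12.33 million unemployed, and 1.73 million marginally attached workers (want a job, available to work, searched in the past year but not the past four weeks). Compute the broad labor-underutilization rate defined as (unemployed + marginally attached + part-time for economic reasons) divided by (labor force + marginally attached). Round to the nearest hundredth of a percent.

Broad underutilization rate ≈ 11.69%.

Labor force = 185.08 + 12.33 = 197.41 million.
Numerator = 12.33 + 1.73 + 9.22 = 23.28 million.
Denominator = 197.41 + 1.73 = 199.14 million.
Broad rate = 23.28 / 199.14 = 11.69%.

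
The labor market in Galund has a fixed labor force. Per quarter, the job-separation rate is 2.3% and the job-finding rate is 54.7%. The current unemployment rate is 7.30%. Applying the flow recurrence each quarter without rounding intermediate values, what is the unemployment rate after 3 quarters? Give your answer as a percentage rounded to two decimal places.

With a fixed labor force, u_{t+1} = u_t + s·(1−u_t) − f·u_t = u_t·(1−s−f) + s.
Here 1−s−f = 0.430 and s = 0.023.
u_1 = 0.073000 × 0.430 + 0.023 = 0.054390.
u_2 = 0.054390 × 0.430 + 0.023 = 0.046388.
u_3 = 0.046388 × 0.430 + 0.023 = 0.042947.

Unemployment rate after three quarters ≈ 4.29%.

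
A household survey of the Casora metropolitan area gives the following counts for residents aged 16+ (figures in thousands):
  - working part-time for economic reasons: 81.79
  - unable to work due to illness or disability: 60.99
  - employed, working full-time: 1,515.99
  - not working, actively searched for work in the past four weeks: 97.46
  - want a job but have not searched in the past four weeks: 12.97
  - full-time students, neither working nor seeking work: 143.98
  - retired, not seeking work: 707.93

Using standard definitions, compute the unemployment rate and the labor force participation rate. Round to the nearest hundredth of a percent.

Employed = 81.79 + 1,515.99 = 1,597.78 thousand (anyone who worked, including part-time for economic reasons, counts as employed).
Unemployed = 97.46 thousand.
Labor force = 1,597.78 + 97.46 = 1,695.24 thousand.
Not in labor force = 60.99 + 12.97 + 143.98 + 707.93 = 925.87 thousand (those not working and not actively searching are outside the labor force — including those who want a job but have given up searching).
Civilian working-age population = 1,695.24 + 925.87 = 2,621.11 thousand.
Unemployment rate = 97.46 / 1,695.24 = 5.75%.
Labor force participation rate = 1,695.24 / 2,621.11 = 64.68%.

Unemployment rate ≈ 5.75%; labor force participation rate ≈ 64.68%.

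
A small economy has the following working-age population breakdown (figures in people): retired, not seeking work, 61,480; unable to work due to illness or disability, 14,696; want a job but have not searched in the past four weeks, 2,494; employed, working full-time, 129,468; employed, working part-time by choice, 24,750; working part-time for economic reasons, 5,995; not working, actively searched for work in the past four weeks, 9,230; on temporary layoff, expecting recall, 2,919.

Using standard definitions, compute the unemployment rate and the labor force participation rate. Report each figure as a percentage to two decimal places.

Employed = 129,468 + 24,750 + 5,995 = 160,213 (anyone who worked, including part-time for economic reasons, counts as employed).
Unemployed = 9,230 + 2,919 = 12,149 (jobless and actively searching, or on temporary layoff).
Labor force = 160,213 + 12,149 = 172,362.
Not in labor force = 61,480 + 14,696 + 2,494 = 78,670 (those not working and not actively searching are outside the labor force — including those who want a job but have given up searching).
Civilian working-age population = 172,362 + 78,670 = 251,032.
Unemployment rate = 12,149 / 172,362 = 7.05%.
Labor force participation rate = 172,362 / 251,032 = 68.66%.

Unemployment rate ≈ 7.05%; labor force participation rate ≈ 68.66%.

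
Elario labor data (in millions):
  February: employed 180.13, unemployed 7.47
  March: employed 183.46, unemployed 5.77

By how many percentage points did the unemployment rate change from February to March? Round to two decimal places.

February: labor force = 180.13 + 7.47 = 187.60; u = 7.47/187.60 = 3.98%.
March: labor force = 183.46 + 5.77 = 189.23; u = 5.77/189.23 = 3.05%.
Change = 3.05% − 3.98% = −0.93 pp.

The unemployment rate changed by −0.93 percentage points.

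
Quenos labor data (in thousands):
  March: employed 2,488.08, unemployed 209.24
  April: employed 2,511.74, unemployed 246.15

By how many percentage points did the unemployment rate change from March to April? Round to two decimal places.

The unemployment rate changed by +1.17 percentage points.

March: labor force = 2,488.08 + 209.24 = 2,697.32; u = 209.24/2,697.32 = 7.76%.
April: labor force = 2,511.74 + 246.15 = 2,757.89; u = 246.15/2,757.89 = 8.93%.
Change = 8.93% − 7.76% = +1.17 pp.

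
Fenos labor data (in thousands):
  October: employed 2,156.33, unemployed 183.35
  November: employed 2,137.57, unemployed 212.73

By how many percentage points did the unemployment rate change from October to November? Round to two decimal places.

The unemployment rate changed by +1.21 percentage points.

October: labor force = 2,156.33 + 183.35 = 2,339.68; u = 183.35/2,339.68 = 7.84%.
November: labor force = 2,137.57 + 212.73 = 2,350.30; u = 212.73/2,350.30 = 9.05%.
Change = 9.05% − 7.84% = +1.21 pp.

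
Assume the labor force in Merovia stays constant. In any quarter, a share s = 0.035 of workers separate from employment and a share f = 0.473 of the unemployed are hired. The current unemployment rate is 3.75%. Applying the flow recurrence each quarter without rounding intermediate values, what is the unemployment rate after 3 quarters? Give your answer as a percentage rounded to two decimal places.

With a fixed labor force, u_{t+1} = u_t + s·(1−u_t) − f·u_t = u_t·(1−s−f) + s.
Here 1−s−f = 0.492 and s = 0.035.
u_1 = 0.037500 × 0.492 + 0.035 = 0.053450.
u_2 = 0.053450 × 0.492 + 0.035 = 0.061297.
u_3 = 0.061297 × 0.492 + 0.035 = 0.065158.

Unemployment rate after three quarters ≈ 6.52%.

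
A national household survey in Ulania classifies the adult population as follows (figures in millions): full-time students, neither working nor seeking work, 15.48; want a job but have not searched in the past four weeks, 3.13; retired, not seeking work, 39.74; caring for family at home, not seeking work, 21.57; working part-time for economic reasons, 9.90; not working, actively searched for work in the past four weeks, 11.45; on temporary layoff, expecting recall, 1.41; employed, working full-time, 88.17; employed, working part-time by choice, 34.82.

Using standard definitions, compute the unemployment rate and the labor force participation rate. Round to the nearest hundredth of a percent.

Unemployment rate ≈ 8.82%; labor force participation rate ≈ 64.59%.

Employed = 9.90 + 88.17 + 34.82 = 132.89 million (anyone who worked, including part-time for economic reasons, counts as employed).
Unemployed = 11.45 + 1.41 = 12.86 million (jobless and actively searching, or on temporary layoff).
Labor force = 132.89 + 12.86 = 145.75 million.
Not in labor force = 15.48 + 3.13 + 39.74 + 21.57 = 79.92 million (those not working and not actively searching are outside the labor force — including those who want a job but have given up searching).
Civilian working-age population = 145.75 + 79.92 = 225.67 million.
Unemployment rate = 12.86 / 145.75 = 8.82%.
Labor force participation rate = 145.75 / 225.67 = 64.59%.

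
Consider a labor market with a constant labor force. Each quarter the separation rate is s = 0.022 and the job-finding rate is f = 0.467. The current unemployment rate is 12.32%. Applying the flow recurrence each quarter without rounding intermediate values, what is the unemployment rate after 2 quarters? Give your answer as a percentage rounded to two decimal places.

Unemployment rate after two quarters ≈ 6.54%.

With a fixed labor force, u_{t+1} = u_t + s·(1−u_t) − f·u_t = u_t·(1−s−f) + s.
Here 1−s−f = 0.511 and s = 0.022.
u_1 = 0.123200 × 0.511 + 0.022 = 0.084955.
u_2 = 0.084955 × 0.511 + 0.022 = 0.065412.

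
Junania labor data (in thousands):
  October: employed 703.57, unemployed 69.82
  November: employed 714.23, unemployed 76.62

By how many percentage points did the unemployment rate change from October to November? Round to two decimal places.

October: labor force = 703.57 + 69.82 = 773.39; u = 69.82/773.39 = 9.03%.
November: labor force = 714.23 + 76.62 = 790.85; u = 76.62/790.85 = 9.69%.
Change = 9.69% − 9.03% = +0.66 pp.

The unemployment rate changed by +0.66 percentage points.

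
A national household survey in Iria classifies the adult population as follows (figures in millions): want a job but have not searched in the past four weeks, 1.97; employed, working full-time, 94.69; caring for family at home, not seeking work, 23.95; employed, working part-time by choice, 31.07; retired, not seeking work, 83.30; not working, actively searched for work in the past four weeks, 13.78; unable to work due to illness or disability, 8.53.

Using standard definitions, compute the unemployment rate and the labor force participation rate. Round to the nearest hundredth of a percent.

Unemployment rate ≈ 9.88%; labor force participation rate ≈ 54.23%.

Employed = 94.69 + 31.07 = 125.76 million.
Unemployed = 13.78 million.
Labor force = 125.76 + 13.78 = 139.54 million.
Not in labor force = 1.97 + 23.95 + 83.30 + 8.53 = 117.75 million (those not working and not actively searching are outside the labor force — including those who want a job but have given up searching).
Civilian working-age population = 139.54 + 117.75 = 257.29 million.
Unemployment rate = 13.78 / 139.54 = 9.88%.
Labor force participation rate = 139.54 / 257.29 = 54.23%.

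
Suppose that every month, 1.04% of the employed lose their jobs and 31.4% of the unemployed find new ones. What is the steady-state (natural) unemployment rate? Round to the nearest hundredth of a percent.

Steady-state unemployment rate ≈ 3.21%.

At steady state the flows balance: s·E = f·U, so U/(E+U) = s/(s+f).
u* = 1.04 / (1.04 + 31.4) = 1.04 / 32.44 = 3.21%.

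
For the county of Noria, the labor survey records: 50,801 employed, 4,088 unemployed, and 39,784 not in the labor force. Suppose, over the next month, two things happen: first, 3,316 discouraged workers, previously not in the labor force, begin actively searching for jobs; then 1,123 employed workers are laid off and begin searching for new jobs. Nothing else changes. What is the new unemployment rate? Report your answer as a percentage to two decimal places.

New unemployment rate ≈ 14.65%.

Initially, labor force = 50,801 + 4,088 = 54,889, so u = 4,088/54,889 = 7.45%.
After the first change, unemployed and labor force both rise by 3,316 → E = 50,801, U = 7,404, labor force = 58,205.
After the second change, employed falls and unemployed rises by 1,123; labor force unchanged → E = 49,678, U = 8,527, labor force = 58,205.
New unemployment rate = 8,527 / 58,205 = 14.65%.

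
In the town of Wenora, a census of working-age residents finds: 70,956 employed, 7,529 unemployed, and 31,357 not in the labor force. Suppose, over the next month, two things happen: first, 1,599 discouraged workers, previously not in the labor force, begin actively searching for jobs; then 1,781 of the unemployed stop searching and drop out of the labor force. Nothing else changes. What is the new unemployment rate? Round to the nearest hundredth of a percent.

New unemployment rate ≈ 9.38%.

Initially, labor force = 70,956 + 7,529 = 78,485, so u = 7,529/78,485 = 9.59%.
After the first change, unemployed and labor force both rise by 1,599 → E = 70,956, U = 9,128, labor force = 80,084.
After the second change, unemployed and labor force both fall by 1,781 → E = 70,956, U = 7,347, labor force = 78,303.
New unemployment rate = 7,347 / 78,303 = 9.38%.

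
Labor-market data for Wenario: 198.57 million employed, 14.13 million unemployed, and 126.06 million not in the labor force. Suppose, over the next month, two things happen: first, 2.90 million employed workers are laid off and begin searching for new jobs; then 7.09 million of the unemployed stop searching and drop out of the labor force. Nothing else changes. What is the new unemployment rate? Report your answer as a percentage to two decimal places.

Initially, labor force = 198.57 + 14.13 = 212.70 million, so u = 14.13/212.70 = 6.64%.
After the first change, employed falls and unemployed rises by 2.90; labor force unchanged → E = 195.67, U = 17.03, labor force = 212.70 million.
After the second change, unemployed and labor force both fall by 7.09 → E = 195.67, U = 9.94, labor force = 205.61 million.
New unemployment rate = 9.94 / 205.61 = 4.83%.

New unemployment rate ≈ 4.83%.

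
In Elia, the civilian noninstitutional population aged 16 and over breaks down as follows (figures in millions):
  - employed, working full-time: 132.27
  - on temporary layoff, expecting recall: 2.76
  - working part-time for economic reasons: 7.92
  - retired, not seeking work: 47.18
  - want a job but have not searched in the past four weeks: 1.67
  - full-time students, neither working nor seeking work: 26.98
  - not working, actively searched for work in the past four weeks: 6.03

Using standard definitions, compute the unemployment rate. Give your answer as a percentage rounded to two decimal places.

Unemployment rate ≈ 5.90%.

Employed = 132.27 + 7.92 = 140.19 million (anyone who worked, including part-time for economic reasons, counts as employed).
Unemployed = 2.76 + 6.03 = 8.79 million (jobless and actively searching, or on temporary layoff).
Labor force = 140.19 + 8.79 = 148.98 million.
Unemployment rate = 8.79 / 148.98 = 5.90%.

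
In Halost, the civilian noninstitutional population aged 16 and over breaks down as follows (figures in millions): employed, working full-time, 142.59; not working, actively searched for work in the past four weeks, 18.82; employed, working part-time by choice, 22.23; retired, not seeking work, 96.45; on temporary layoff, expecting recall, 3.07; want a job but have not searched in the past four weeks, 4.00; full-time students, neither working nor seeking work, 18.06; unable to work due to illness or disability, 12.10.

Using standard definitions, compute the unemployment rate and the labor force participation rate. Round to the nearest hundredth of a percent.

Employed = 142.59 + 22.23 = 164.82 million.
Unemployed = 18.82 + 3.07 = 21.89 million (jobless and actively searching, or on temporary layoff).
Labor force = 164.82 + 21.89 = 186.71 million.
Not in labor force = 96.45 + 4.00 + 18.06 + 12.10 = 130.61 million (those not working and not actively searching are outside the labor force — including those who want a job but have given up searching).
Civilian working-age population = 186.71 + 130.61 = 317.32 million.
Unemployment rate = 21.89 / 186.71 = 11.72%.
Labor force participation rate = 186.71 / 317.32 = 58.84%.

Unemployment rate ≈ 11.72%; labor force participation rate ≈ 58.84%.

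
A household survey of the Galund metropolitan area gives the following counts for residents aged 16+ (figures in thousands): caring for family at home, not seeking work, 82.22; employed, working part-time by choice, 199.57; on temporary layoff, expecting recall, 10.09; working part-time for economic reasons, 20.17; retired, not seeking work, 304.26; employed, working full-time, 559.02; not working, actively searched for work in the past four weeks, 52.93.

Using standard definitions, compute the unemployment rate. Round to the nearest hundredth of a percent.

Employed = 199.57 + 20.17 + 559.02 = 778.76 thousand (anyone who worked, including part-time for economic reasons, counts as employed).
Unemployed = 10.09 + 52.93 = 63.02 thousand (jobless and actively searching, or on temporary layoff).
Labor force = 778.76 + 63.02 = 841.78 thousand.
Unemployment rate = 63.02 / 841.78 = 7.49%.

Unemployment rate ≈ 7.49%.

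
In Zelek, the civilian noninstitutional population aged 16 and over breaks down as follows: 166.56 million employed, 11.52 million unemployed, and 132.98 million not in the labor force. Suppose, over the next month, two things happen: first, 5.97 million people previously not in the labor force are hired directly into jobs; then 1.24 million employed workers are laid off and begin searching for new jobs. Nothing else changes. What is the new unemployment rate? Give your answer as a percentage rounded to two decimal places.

Initially, labor force = 166.56 + 11.52 = 178.08 million, so u = 11.52/178.08 = 6.47%.
After the first change, employed and labor force both rise by 5.97; unemployed unchanged → E = 172.53, U = 11.52, labor force = 184.05 million.
After the second change, employed falls and unemployed rises by 1.24; labor force unchanged → E = 171.29, U = 12.76, labor force = 184.05 million.
New unemployment rate = 12.76 / 184.05 = 6.93%.

New unemployment rate ≈ 6.93%.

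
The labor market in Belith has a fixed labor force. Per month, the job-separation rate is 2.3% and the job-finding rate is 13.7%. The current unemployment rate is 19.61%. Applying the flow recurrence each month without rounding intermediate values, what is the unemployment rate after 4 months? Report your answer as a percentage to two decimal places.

With a fixed labor force, u_{t+1} = u_t + s·(1−u_t) − f·u_t = u_t·(1−s−f) + s.
Here 1−s−f = 0.840 and s = 0.023.
u_1 = 0.196100 × 0.840 + 0.023 = 0.187724.
u_2 = 0.187724 × 0.840 + 0.023 = 0.180688.
u_3 = 0.180688 × 0.840 + 0.023 = 0.174778.
u_4 = 0.174778 × 0.840 + 0.023 = 0.169814.

Unemployment rate after four months ≈ 16.98%.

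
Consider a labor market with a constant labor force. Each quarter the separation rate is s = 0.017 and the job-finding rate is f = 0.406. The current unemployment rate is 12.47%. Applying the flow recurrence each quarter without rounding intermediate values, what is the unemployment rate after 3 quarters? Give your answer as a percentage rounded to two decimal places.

With a fixed labor force, u_{t+1} = u_t + s·(1−u_t) − f·u_t = u_t·(1−s−f) + s.
Here 1−s−f = 0.577 and s = 0.017.
u_1 = 0.124700 × 0.577 + 0.017 = 0.088952.
u_2 = 0.088952 × 0.577 + 0.017 = 0.068325.
u_3 = 0.068325 × 0.577 + 0.017 = 0.056424.

Unemployment rate after three quarters ≈ 5.64%.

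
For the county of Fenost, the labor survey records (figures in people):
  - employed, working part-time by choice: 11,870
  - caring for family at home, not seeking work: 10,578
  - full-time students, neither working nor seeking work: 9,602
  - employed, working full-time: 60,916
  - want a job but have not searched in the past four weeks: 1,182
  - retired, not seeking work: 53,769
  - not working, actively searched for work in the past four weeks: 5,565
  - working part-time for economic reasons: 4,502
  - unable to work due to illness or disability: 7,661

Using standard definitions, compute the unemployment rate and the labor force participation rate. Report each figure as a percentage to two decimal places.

Unemployment rate ≈ 6.72%; labor force participation rate ≈ 50.02%.

Employed = 11,870 + 60,916 + 4,502 = 77,288 (anyone who worked, including part-time for economic reasons, counts as employed).
Unemployed = 5,565.
Labor force = 77,288 + 5,565 = 82,853.
Not in labor force = 10,578 + 9,602 + 1,182 + 53,769 + 7,661 = 82,792 (those not working and not actively searching are outside the labor force — including those who want a job but have given up searching).
Civilian working-age population = 82,853 + 82,792 = 165,645.
Unemployment rate = 5,565 / 82,853 = 6.72%.
Labor force participation rate = 82,853 / 165,645 = 50.02%.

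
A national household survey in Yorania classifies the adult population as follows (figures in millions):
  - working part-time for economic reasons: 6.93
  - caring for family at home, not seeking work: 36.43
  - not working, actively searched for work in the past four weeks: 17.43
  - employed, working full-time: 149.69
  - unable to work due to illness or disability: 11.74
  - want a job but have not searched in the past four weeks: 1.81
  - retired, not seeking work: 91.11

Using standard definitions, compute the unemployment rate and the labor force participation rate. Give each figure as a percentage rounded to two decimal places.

Employed = 6.93 + 149.69 = 156.62 million (anyone who worked, including part-time for economic reasons, counts as employed).
Unemployed = 17.43 million.
Labor force = 156.62 + 17.43 = 174.05 million.
Not in labor force = 36.43 + 11.74 + 1.81 + 91.11 = 141.09 million (those not working and not actively searching are outside the labor force — including those who want a job but have given up searching).
Civilian working-age population = 174.05 + 141.09 = 315.14 million.
Unemployment rate = 17.43 / 174.05 = 10.01%.
Labor force participation rate = 174.05 / 315.14 = 55.23%.

Unemployment rate ≈ 10.01%; labor force participation rate ≈ 55.23%.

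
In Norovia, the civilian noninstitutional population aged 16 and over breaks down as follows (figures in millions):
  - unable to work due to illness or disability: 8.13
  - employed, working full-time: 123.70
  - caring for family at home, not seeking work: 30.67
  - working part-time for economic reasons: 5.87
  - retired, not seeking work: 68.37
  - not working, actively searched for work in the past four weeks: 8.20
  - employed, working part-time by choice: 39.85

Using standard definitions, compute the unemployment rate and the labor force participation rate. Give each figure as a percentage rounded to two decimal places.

Unemployment rate ≈ 4.62%; labor force participation rate ≈ 62.37%.

Employed = 123.70 + 5.87 + 39.85 = 169.42 million (anyone who worked, including part-time for economic reasons, counts as employed).
Unemployed = 8.20 million.
Labor force = 169.42 + 8.20 = 177.62 million.
Not in labor force = 8.13 + 30.67 + 68.37 = 107.17 million (those not working and not actively searching are outside the labor force).
Civilian working-age population = 177.62 + 107.17 = 284.79 million.
Unemployment rate = 8.20 / 177.62 = 4.62%.
Labor force participation rate = 177.62 / 284.79 = 62.37%.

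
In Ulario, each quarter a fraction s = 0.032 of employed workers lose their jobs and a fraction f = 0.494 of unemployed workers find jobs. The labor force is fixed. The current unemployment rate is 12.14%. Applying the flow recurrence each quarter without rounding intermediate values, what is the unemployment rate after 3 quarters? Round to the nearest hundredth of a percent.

Unemployment rate after three quarters ≈ 6.73%.

With a fixed labor force, u_{t+1} = u_t + s·(1−u_t) − f·u_t = u_t·(1−s−f) + s.
Here 1−s−f = 0.474 and s = 0.032.
u_1 = 0.121400 × 0.474 + 0.032 = 0.089544.
u_2 = 0.089544 × 0.474 + 0.032 = 0.074444.
u_3 = 0.074444 × 0.474 + 0.032 = 0.067286.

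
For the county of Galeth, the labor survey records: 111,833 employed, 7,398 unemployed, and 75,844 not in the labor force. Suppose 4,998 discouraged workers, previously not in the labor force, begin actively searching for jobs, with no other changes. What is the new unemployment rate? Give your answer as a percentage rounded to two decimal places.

New unemployment rate ≈ 9.98%.

Initially, labor force = 111,833 + 7,398 = 119,231, so u = 7,398/119,231 = 6.20%.
After the change, unemployed and labor force both rise by 4,998 → E = 111,833, U = 12,396, labor force = 124,229.
New unemployment rate = 12,396 / 124,229 = 9.98%.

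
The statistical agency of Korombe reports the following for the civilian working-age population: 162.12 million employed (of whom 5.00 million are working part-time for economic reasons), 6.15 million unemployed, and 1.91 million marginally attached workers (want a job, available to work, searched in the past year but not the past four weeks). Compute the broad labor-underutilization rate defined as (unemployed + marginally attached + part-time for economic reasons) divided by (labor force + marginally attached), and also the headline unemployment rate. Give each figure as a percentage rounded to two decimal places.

Labor force = 162.12 + 6.15 = 168.27 million.
Numerator = 6.15 + 1.91 + 5.00 = 13.06 million.
Denominator = 168.27 + 1.91 = 170.18 million.
Broad rate = 13.06 / 170.18 = 7.67%.
Headline unemployment rate = 6.15 / 168.27 = 3.65%.

Broad underutilization rate ≈ 7.67%; headline unemployment rate ≈ 3.65%.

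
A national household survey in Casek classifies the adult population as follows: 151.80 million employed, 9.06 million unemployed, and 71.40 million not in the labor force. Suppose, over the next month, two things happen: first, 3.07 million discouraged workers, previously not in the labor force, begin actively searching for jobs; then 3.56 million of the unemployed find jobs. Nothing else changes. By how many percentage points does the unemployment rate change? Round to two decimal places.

Initially, labor force = 151.80 + 9.06 = 160.86 million, so u = 9.06/160.86 = 5.63%.
After the first change, unemployed and labor force both rise by 3.07 → E = 151.80, U = 12.13, labor force = 163.93 million.
After the second change, unemployed falls and employed rises by 3.56; labor force unchanged → E = 155.36, U = 8.57, labor force = 163.93 million.
New unemployment rate = 8.57 / 163.93 = 5.23%.
Change = 5.23% − 5.63% = −0.40 percentage points.

The unemployment rate changes by −0.40 percentage points.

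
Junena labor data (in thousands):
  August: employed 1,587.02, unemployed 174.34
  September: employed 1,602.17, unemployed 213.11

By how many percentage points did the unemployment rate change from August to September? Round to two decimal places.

August: labor force = 1,587.02 + 174.34 = 1,761.36; u = 174.34/1,761.36 = 9.90%.
September: labor force = 1,602.17 + 213.11 = 1,815.28; u = 213.11/1,815.28 = 11.74%.
Change = 11.74% − 9.90% = +1.84 pp.

The unemployment rate changed by +1.84 percentage points.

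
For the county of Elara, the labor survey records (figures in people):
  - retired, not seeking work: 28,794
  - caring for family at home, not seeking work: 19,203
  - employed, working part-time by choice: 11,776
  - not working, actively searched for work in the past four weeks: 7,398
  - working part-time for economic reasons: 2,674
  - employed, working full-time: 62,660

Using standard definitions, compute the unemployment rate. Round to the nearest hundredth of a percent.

Unemployment rate ≈ 8.75%.

Employed = 11,776 + 2,674 + 62,660 = 77,110 (anyone who worked, including part-time for economic reasons, counts as employed).
Unemployed = 7,398.
Labor force = 77,110 + 7,398 = 84,508.
Unemployment rate = 7,398 / 84,508 = 8.75%.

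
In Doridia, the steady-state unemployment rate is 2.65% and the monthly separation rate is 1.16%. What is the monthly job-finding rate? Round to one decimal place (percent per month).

From u* = s/(s+f): f = s·(1−u)/u.
f = 1.16 × (1 − 0.0265) / 0.0265 = 1.1293 / 0.0265 ≈ 42.6% per month.

Job-finding rate ≈ 42.6% per month.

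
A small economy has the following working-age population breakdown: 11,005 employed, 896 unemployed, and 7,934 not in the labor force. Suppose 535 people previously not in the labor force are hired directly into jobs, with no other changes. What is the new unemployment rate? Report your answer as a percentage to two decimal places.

New unemployment rate ≈ 7.20%.

Initially, labor force = 11,005 + 896 = 11,901, so u = 896/11,901 = 7.53%.
After the change, employed and labor force both rise by 535; unemployed unchanged → E = 11,540, U = 896, labor force = 12,436.
New unemployment rate = 896 / 12,436 = 7.20%.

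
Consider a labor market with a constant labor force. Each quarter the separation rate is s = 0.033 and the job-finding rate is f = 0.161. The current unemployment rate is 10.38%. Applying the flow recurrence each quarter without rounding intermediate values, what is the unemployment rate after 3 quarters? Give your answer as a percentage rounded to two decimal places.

With a fixed labor force, u_{t+1} = u_t + s·(1−u_t) − f·u_t = u_t·(1−s−f) + s.
Here 1−s−f = 0.806 and s = 0.033.
u_1 = 0.103800 × 0.806 + 0.033 = 0.116663.
u_2 = 0.116663 × 0.806 + 0.033 = 0.127030.
u_3 = 0.127030 × 0.806 + 0.033 = 0.135386.

Unemployment rate after three quarters ≈ 13.54%.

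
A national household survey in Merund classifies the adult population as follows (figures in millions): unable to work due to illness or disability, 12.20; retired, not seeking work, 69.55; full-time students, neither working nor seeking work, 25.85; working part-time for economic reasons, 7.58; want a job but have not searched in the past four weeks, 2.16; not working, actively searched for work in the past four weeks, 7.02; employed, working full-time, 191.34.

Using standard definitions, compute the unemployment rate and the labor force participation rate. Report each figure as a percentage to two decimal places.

Unemployment rate ≈ 3.41%; labor force participation rate ≈ 65.23%.

Employed = 7.58 + 191.34 = 198.92 million (anyone who worked, including part-time for economic reasons, counts as employed).
Unemployed = 7.02 million.
Labor force = 198.92 + 7.02 = 205.94 million.
Not in labor force = 12.20 + 69.55 + 25.85 + 2.16 = 109.76 million (those not working and not actively searching are outside the labor force — including those who want a job but have given up searching).
Civilian working-age population = 205.94 + 109.76 = 315.70 million.
Unemployment rate = 7.02 / 205.94 = 3.41%.
Labor force participation rate = 205.94 / 315.70 = 65.23%.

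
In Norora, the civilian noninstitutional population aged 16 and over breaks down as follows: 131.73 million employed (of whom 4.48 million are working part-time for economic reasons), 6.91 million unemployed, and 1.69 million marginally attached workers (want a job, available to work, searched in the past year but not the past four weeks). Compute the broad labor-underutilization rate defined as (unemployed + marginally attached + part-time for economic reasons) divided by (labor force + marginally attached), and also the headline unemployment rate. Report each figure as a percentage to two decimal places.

Labor force = 131.73 + 6.91 = 138.64 million.
Numerator = 6.91 + 1.69 + 4.48 = 13.08 million.
Denominator = 138.64 + 1.69 = 140.33 million.
Broad rate = 13.08 / 140.33 = 9.32%.
Headline unemployment rate = 6.91 / 138.64 = 4.98%.

Broad underutilization rate ≈ 9.32%; headline unemployment rate ≈ 4.98%.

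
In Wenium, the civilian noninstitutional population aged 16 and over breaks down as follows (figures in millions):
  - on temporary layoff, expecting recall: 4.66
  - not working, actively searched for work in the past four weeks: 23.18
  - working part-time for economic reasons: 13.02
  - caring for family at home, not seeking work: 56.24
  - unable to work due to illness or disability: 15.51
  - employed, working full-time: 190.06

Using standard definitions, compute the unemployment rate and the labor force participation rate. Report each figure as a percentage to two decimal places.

Unemployment rate ≈ 12.06%; labor force participation rate ≈ 76.29%.

Employed = 13.02 + 190.06 = 203.08 million (anyone who worked, including part-time for economic reasons, counts as employed).
Unemployed = 4.66 + 23.18 = 27.84 million (jobless and actively searching, or on temporary layoff).
Labor force = 203.08 + 27.84 = 230.92 million.
Not in labor force = 56.24 + 15.51 = 71.75 million (those not working and not actively searching are outside the labor force).
Civilian working-age population = 230.92 + 71.75 = 302.67 million.
Unemployment rate = 27.84 / 230.92 = 12.06%.
Labor force participation rate = 230.92 / 302.67 = 76.29%.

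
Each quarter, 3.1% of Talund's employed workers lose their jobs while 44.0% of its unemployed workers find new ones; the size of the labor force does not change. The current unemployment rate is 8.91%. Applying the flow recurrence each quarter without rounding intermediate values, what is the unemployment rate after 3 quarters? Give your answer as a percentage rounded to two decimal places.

Unemployment rate after three quarters ≈ 6.93%.

With a fixed labor force, u_{t+1} = u_t + s·(1−u_t) − f·u_t = u_t·(1−s−f) + s.
Here 1−s−f = 0.529 and s = 0.031.
u_1 = 0.089100 × 0.529 + 0.031 = 0.078134.
u_2 = 0.078134 × 0.529 + 0.031 = 0.072333.
u_3 = 0.072333 × 0.529 + 0.031 = 0.069264.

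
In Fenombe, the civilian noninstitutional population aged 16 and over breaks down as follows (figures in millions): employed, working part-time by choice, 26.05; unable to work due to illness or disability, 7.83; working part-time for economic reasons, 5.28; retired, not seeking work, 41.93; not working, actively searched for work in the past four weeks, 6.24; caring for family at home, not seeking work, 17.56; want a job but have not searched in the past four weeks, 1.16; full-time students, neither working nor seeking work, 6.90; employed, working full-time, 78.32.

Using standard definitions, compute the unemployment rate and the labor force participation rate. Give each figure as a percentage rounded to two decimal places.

Employed = 26.05 + 5.28 + 78.32 = 109.65 million (anyone who worked, including part-time for economic reasons, counts as employed).
Unemployed = 6.24 million.
Labor force = 109.65 + 6.24 = 115.89 million.
Not in labor force = 7.83 + 41.93 + 17.56 + 1.16 + 6.90 = 75.38 million (those not working and not actively searching are outside the labor force — including those who want a job but have given up searching).
Civilian working-age population = 115.89 + 75.38 = 191.27 million.
Unemployment rate = 6.24 / 115.89 = 5.38%.
Labor force participation rate = 115.89 / 191.27 = 60.59%.

Unemployment rate ≈ 5.38%; labor force participation rate ≈ 60.59%.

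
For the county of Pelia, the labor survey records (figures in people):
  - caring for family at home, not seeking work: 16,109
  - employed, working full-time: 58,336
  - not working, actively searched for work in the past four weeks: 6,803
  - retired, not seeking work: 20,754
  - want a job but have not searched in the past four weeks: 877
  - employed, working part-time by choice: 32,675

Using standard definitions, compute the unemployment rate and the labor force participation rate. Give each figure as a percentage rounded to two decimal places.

Unemployment rate ≈ 6.96%; labor force participation rate ≈ 72.16%.

Employed = 58,336 + 32,675 = 91,011.
Unemployed = 6,803.
Labor force = 91,011 + 6,803 = 97,814.
Not in labor force = 16,109 + 20,754 + 877 = 37,740 (those not working and not actively searching are outside the labor force — including those who want a job but have given up searching).
Civilian working-age population = 97,814 + 37,740 = 135,554.
Unemployment rate = 6,803 / 97,814 = 6.96%.
Labor force participation rate = 97,814 / 135,554 = 72.16%.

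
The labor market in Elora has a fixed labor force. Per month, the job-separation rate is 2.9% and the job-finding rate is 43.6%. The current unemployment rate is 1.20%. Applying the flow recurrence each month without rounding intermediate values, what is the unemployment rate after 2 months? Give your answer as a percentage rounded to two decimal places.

Unemployment rate after two months ≈ 4.79%.

With a fixed labor force, u_{t+1} = u_t + s·(1−u_t) − f·u_t = u_t·(1−s−f) + s.
Here 1−s−f = 0.535 and s = 0.029.
u_1 = 0.012000 × 0.535 + 0.029 = 0.035420.
u_2 = 0.035420 × 0.535 + 0.029 = 0.047950.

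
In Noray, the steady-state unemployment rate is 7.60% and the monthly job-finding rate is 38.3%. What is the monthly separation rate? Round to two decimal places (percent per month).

From u* = s/(s+f): s = u·f/(1−u).
s = 0.0760 × 38.3 / (1 − 0.0760) = 2.9108 / 0.9240 ≈ 3.15% per month.

Separation rate ≈ 3.15% per month.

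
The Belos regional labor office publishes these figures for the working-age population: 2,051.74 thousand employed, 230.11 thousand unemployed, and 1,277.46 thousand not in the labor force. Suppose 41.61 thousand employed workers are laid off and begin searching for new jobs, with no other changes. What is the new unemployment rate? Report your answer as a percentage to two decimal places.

Initially, labor force = 2,051.74 + 230.11 = 2,281.85 thousand, so u = 230.11/2,281.85 = 10.08%.
After the change, employed falls and unemployed rises by 41.61; labor force unchanged → E = 2,010.13, U = 271.72, labor force = 2,281.85 thousand.
New unemployment rate = 271.72 / 2,281.85 = 11.91%.

New unemployment rate ≈ 11.91%.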